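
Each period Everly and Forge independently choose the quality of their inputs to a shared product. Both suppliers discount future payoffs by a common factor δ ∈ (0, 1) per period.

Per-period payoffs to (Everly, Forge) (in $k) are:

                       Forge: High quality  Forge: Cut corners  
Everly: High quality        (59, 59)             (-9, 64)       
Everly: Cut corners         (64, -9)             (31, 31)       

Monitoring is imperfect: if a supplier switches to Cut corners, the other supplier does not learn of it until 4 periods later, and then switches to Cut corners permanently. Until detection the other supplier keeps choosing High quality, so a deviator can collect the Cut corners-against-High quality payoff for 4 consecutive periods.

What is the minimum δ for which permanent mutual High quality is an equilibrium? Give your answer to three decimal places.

The best deviation is to choose Cut corners for all 4 undetected periods, earning 64 each, then 31 forever once detected.
Deviation value: 64(1−δ^4)/(1−δ) + 31δ^4/(1−δ); cooperation value: 59/(1−δ).
IC: 59 ≥ 64(1−δ^4) + 31δ^4 = 64 − 33δ^4.
So δ^4 ≥ 5/33, giving δ ≥ (5/33)^(1/4) ≈ 0.624.

0.624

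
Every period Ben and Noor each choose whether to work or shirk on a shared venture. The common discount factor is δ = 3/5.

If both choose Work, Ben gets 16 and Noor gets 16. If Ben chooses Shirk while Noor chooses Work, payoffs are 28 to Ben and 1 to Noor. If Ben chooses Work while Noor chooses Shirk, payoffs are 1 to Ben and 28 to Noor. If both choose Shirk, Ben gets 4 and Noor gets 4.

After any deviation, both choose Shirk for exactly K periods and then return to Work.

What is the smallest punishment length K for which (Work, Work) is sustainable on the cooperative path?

3

No profitable deviation requires (16−4)(δ+…+δ^K) ≥ 28−16, i.e. δ+…+δ^K ≥ 1 ≈ 1.0000.
With δ = 3/5, the partial sums are K=1: 0.6000, K=2: 0.9600, K=3: 1.1760.
K = 3 is the first length at which the sum reaches 1.0000.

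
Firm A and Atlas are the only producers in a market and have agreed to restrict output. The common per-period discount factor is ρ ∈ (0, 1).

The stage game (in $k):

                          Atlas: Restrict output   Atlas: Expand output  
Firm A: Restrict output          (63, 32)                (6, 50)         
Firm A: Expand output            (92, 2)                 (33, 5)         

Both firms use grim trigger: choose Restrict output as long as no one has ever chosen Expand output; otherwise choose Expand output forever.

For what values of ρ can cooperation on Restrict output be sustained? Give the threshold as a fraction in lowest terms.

For Firm A: deviation gain 92−63 = 29, per-period punishment loss 63−33 = 30. IC gives ρ ≥ 29/59.
For Atlas: gain 18, loss 27 per period, so ρ ≥ 18/45 = 2/5.
The tighter constraint is Firm A's, so cooperation needs ρ ≥ 29/59.

29/59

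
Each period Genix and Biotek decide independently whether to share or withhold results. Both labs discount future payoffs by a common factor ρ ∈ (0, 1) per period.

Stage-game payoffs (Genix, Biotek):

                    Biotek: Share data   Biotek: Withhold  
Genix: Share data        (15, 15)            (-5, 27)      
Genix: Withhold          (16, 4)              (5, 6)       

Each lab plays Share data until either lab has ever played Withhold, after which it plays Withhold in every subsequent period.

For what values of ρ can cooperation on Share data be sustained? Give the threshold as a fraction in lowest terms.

4/7

For Genix: deviation gain 16−15 = 1, per-period punishment loss 15−5 = 10. IC gives ρ ≥ 1/11.
For Biotek: gain 12, loss 9 per period, so ρ ≥ 12/21 = 4/7.
The tighter constraint is Biotek's, so cooperation needs ρ ≥ 4/7.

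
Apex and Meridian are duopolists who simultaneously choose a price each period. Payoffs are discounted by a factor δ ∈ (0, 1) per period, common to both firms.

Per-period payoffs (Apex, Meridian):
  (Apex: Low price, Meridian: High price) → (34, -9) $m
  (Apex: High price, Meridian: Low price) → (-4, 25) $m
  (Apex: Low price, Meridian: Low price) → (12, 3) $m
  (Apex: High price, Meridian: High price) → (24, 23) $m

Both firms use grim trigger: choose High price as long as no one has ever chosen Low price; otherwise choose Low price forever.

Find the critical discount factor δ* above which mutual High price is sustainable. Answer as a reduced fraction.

For Apex: deviation gain 34−24 = 10, per-period punishment loss 24−12 = 12. IC gives δ ≥ 10/22 = 5/11.
For Meridian: gain 2, loss 20 per period, so δ ≥ 2/22 = 1/11.
The tighter constraint is Apex's, so cooperation needs δ ≥ 5/11.

5/11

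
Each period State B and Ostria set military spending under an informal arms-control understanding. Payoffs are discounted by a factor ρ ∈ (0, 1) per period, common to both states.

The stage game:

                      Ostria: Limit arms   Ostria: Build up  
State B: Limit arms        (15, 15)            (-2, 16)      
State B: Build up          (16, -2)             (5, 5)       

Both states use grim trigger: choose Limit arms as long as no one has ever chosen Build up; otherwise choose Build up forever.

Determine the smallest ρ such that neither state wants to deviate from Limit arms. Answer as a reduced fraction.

1/11

One-period gain from deviating is 16 − 15 = 1. The loss is 15 − 5 = 10 in every subsequent period, with present value 10·ρ/(1−ρ).
Deviation is unprofitable when 10·ρ/(1−ρ) ≥ 1, i.e. ρ/(1−ρ) ≥ 1/10.
Equivalently ρ ≥ 1/(1+10) = 1/11.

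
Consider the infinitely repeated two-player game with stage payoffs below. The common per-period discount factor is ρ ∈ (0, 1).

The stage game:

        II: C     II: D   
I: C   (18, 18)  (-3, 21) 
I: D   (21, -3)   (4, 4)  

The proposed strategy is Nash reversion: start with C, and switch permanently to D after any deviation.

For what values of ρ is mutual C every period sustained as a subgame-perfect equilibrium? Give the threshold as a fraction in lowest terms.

3/17

One-period gain from deviating is 21 − 18 = 3. The loss is 18 − 4 = 14 in every subsequent period, with present value 14·ρ/(1−ρ).
Deviation is unprofitable when 14·ρ/(1−ρ) ≥ 3, i.e. ρ/(1−ρ) ≥ 3/14.
Equivalently ρ ≥ 3/(3+14) = 3/17.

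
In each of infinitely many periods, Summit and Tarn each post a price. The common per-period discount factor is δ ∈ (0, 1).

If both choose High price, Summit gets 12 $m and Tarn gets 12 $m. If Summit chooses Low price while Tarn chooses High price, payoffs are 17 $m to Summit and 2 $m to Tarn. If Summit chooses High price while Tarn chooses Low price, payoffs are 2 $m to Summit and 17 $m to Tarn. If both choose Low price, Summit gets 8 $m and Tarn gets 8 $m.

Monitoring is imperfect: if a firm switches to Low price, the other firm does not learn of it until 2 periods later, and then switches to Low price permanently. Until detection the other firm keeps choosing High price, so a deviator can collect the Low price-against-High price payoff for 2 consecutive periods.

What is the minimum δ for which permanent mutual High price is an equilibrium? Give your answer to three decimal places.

0.745

A deviator earns 17 for 2 periods, then 8 forever; cooperating earns 12 forever. Multiplying the IC by (1−δ):
12 ≥ 17(1−δ^2) + 8δ^2, so 9·δ^2 ≥ 5 and δ^2 ≥ 5/9.
δ ≥ (5/9)^(1/2) ≈ 0.745.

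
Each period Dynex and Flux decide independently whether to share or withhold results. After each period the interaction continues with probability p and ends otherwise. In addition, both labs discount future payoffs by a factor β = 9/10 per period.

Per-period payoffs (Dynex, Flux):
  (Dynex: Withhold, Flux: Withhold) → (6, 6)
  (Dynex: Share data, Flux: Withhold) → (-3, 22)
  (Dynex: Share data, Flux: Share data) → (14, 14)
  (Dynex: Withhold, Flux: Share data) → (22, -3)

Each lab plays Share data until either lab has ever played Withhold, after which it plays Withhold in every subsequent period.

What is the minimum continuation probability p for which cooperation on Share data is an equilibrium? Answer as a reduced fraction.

5/9

Expected continuation weight on next period's payoff is β·p = 9/10·p, which plays the role of the discount factor.
Cooperation requires 9/10·p ≥ (22−14)/(22−6) = 1/2, hence p ≥ 5/9.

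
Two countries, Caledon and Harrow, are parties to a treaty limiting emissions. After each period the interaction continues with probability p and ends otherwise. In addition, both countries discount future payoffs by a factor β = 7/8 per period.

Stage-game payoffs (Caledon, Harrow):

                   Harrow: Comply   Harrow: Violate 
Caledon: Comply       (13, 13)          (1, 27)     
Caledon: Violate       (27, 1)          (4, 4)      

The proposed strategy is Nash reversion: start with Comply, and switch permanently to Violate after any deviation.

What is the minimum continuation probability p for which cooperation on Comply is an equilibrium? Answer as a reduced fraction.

With continuation probability p and discount β, the effective per-period discount factor is βp.
Grim-trigger IC: βp ≥ (27−13)/(27−4) = 14/23.
So p ≥ (14/23)/(7/8) = 16/23.

16/23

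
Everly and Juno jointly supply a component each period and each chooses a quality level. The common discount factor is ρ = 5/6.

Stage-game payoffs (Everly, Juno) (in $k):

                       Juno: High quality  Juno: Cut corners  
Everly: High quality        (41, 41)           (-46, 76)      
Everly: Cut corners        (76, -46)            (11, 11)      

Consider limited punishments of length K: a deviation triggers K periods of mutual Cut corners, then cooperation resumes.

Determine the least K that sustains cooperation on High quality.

2

Need Σ_{k=1}^{K} ρ^k ≥ (76−41)/(41−11) = 1.1667 at ρ = 5/6.
At K = 1 the sum is 0.8333 < 1.1667; at K = 2 it is 1.5278 ≥ 1.1667.
So the minimum punishment length is K = 2.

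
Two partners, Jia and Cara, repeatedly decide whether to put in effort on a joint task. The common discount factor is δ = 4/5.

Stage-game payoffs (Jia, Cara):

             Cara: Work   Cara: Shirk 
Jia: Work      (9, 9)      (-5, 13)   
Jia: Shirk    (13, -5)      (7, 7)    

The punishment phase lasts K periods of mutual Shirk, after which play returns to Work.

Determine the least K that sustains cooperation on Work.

IC: δ(1−δ^K)/(1−δ) ≥ (13−9)/(9−7) = 2.
With δ = 4/5: need 1 − δ^K ≥ 2·(1−4/5)/(4/5), i.e. δ^K ≤ 0.5000.
Since (4/5)^3 = 0.5120 and (4/5)^4 = 0.4096, the smallest such K is 4.

4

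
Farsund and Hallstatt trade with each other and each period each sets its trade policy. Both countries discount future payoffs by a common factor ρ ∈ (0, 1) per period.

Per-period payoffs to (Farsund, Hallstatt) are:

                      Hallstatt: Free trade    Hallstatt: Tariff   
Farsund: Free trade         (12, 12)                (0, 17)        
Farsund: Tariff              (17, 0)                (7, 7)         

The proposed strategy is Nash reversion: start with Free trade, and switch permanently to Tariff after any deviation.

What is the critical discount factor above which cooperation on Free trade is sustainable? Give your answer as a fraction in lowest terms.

1/2

Under grim trigger the critical discount factor is (T−C)/(T−P) with T = 17, C = 12, P = 7.
ρ* = (17−12)/(17−7) = 5/10 = 1/2.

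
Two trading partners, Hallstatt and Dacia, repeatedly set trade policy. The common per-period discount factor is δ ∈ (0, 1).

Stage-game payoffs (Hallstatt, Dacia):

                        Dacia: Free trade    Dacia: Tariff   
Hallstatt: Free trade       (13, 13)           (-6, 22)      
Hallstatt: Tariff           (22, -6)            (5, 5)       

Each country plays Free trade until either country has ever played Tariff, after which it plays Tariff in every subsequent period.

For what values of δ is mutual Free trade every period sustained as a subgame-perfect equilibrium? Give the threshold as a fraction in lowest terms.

9/17

Cooperation forever yields 13 each period: 13/(1−δ).
Deviating yields 22 once, then 5 forever: 22 + 5δ/(1−δ).
No profitable deviation requires 13/(1−δ) ≥ 22 + 5δ/(1−δ).
Multiplying by (1−δ): 13 ≥ 22(1−δ) + 5δ = 22 − 17δ.
So 17δ ≥ 9, i.e. δ ≥ 9/17.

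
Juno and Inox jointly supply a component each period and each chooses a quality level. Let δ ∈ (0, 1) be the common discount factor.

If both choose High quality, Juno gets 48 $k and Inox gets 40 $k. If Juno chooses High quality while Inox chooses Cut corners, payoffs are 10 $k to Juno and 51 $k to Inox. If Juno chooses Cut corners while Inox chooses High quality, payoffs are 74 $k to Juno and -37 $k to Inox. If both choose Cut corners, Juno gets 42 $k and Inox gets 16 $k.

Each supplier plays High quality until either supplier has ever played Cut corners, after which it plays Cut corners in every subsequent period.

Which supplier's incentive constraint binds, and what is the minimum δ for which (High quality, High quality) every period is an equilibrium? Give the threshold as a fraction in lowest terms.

Juno's threshold: (74−48)/(74−42) = 13/16.
Inox's threshold: (51−40)/(51−16) = 11/35.
13/16 > 11/35, so Juno binds and δ* = 13/16.

Juno; δ ≥ 13/16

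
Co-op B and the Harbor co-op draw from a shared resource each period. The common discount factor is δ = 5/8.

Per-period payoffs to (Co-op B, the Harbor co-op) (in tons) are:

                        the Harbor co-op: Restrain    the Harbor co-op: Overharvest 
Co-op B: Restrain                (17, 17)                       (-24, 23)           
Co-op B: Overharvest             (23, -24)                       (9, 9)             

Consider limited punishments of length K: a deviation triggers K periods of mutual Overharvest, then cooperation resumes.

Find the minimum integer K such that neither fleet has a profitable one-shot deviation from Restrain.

2

No profitable deviation requires (17−9)(δ+…+δ^K) ≥ 23−17, i.e. δ+…+δ^K ≥ 3/4 ≈ 0.7500.
With δ = 5/8, the partial sums are K=1: 0.6250, K=2: 1.0156.
K = 2 is the first length at which the sum reaches 0.7500.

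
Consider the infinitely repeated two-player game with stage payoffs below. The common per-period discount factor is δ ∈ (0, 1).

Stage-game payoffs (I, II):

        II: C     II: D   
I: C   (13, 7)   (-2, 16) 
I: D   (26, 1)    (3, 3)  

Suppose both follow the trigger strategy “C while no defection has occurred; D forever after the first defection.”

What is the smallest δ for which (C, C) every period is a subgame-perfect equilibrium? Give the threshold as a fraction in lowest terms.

9/13

For I: deviation gain 26−13 = 13, per-period punishment loss 13−3 = 10. IC gives δ ≥ 13/23.
For II: gain 9, loss 4 per period, so δ ≥ 9/13.
The tighter constraint is II's, so cooperation needs δ ≥ 9/13.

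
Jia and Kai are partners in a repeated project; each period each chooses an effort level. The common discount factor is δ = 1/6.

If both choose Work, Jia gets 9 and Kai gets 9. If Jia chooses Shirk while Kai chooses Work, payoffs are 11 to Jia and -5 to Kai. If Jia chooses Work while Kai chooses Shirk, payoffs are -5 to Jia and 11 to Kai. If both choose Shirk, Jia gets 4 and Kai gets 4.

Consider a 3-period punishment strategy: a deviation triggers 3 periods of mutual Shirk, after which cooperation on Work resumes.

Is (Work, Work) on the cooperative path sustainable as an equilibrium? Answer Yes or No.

A one-shot deviation gives 11 now, then 4 for 3 periods, then back to 9.
Gain from deviating: (11−9) today; loss: (9−4) in each of the next 3 periods.
No-deviation condition: (9−4)(δ+…+δ^3) ≥ 11−9, i.e. δ+…+δ^3 ≥ 2/5.
At δ = 1/6: δ+…+δ^3 = 0.1991 < 0.4000.
So cooperation is not sustainable.

No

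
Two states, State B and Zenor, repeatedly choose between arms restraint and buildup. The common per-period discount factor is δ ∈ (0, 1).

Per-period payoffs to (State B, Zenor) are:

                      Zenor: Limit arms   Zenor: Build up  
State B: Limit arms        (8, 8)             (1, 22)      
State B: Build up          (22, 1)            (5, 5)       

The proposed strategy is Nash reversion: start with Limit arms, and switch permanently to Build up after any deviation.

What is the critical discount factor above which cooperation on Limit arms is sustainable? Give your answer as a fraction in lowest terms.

Under grim trigger the critical discount factor is (T−C)/(T−P) with T = 22, C = 8, P = 5.
δ* = (22−8)/(22−5) = 14/17.

14/17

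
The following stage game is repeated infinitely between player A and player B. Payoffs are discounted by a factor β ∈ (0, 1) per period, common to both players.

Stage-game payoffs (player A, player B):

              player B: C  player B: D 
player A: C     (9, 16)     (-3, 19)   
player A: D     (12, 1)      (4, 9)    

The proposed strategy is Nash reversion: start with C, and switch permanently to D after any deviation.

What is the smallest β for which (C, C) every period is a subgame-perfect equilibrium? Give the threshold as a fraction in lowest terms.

3/8

For player A: deviation gain 12−9 = 3, per-period punishment loss 9−4 = 5. IC gives β ≥ 3/8.
For player B: gain 3, loss 7 per period, so β ≥ 3/10.
The tighter constraint is player A's, so cooperation needs β ≥ 3/8.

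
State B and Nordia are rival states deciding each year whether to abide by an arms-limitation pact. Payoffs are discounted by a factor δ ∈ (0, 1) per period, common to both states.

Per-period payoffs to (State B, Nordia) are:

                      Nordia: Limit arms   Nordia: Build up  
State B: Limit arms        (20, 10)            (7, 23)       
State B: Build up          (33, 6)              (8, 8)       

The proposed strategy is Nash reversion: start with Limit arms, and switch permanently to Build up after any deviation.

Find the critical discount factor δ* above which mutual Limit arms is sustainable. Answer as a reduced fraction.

13/15

State B: cooperation gives 20 each period; deviation gives 33 once then 8 forever.
  20/(1−δ) ≥ 33 + 8δ/(1−δ) ⇒ δ ≥ 13/25.
Nordia: cooperation gives 10 each period; deviation gives 23 once then 8 forever.
  δ ≥ 13/15.
Both must hold, so the binding constraint is Nordia's: δ ≥ 13/15.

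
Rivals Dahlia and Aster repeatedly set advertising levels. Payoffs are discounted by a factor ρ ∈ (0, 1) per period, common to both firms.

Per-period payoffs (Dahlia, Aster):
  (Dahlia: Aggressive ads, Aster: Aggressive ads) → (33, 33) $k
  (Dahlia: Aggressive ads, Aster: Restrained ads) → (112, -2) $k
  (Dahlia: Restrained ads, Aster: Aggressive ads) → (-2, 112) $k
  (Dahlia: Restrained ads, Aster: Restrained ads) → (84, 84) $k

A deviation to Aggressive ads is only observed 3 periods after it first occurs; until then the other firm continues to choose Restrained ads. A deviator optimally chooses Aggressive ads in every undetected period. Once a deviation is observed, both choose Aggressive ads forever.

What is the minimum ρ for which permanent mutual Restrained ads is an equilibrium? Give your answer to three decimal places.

0.708

The best deviation is to choose Aggressive ads for all 3 undetected periods, earning 112 each, then 33 forever once detected.
Deviation value: 112(1−ρ^3)/(1−ρ) + 33ρ^3/(1−ρ); cooperation value: 84/(1−ρ).
IC: 84 ≥ 112(1−ρ^3) + 33ρ^3 = 112 − 79ρ^3.
So ρ^3 ≥ 28/79, giving ρ ≥ (28/79)^(1/3) ≈ 0.708.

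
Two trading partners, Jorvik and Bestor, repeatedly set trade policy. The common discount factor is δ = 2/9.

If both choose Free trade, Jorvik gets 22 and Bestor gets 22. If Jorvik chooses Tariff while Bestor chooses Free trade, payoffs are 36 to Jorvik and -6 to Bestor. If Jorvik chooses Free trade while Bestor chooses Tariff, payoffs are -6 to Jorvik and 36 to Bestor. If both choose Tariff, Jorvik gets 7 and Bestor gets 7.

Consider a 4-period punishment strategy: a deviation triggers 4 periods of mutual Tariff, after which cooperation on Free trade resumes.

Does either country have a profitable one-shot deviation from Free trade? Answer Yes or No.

Yes

Comparing payoff streams over the 5 periods until play realigns: cooperate → 22(1+δ+…+δ^4); deviate → 36 + 7(δ+…+δ^4).
Cooperation is sustained iff (22−7)(δ+…+δ^4) ≥ 36−22.
δ+…+δ^4 = 2/9·(1−(2/9)^4)/(1−2/9) = 0.2850, and (36−22)/(22−7) = 0.9333.
0.2850 < 0.9333, so cooperation is not sustainable.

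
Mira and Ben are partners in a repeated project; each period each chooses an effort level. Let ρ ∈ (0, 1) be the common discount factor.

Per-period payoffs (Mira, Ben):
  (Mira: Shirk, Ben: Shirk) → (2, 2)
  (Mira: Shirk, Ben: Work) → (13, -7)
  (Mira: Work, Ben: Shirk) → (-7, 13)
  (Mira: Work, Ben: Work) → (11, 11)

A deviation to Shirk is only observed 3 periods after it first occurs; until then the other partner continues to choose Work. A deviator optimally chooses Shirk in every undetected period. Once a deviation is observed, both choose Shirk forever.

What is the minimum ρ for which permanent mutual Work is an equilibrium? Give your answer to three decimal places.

0.567

The best deviation is to choose Shirk for all 3 undetected periods, earning 13 each, then 2 forever once detected.
Deviation value: 13(1−ρ^3)/(1−ρ) + 2ρ^3/(1−ρ); cooperation value: 11/(1−ρ).
IC: 11 ≥ 13(1−ρ^3) + 2ρ^3 = 13 − 11ρ^3.
So ρ^3 ≥ 2/11, giving ρ ≥ (2/11)^(1/3) ≈ 0.567.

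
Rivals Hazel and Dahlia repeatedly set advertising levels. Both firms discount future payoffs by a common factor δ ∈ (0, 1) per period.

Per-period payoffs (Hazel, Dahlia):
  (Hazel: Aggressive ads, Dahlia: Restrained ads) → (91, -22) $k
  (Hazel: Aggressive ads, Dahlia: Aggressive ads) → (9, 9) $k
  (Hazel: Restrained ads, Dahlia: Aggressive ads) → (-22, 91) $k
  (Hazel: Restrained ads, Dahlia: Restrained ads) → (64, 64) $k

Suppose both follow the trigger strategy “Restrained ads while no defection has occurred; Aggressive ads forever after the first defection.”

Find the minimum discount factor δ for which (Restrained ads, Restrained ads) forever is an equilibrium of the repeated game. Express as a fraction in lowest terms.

27/82

64/(1−δ) ≥ 91 + 9δ/(1−δ)
64 ≥ 91 − 82δ
δ ≥ 27/82.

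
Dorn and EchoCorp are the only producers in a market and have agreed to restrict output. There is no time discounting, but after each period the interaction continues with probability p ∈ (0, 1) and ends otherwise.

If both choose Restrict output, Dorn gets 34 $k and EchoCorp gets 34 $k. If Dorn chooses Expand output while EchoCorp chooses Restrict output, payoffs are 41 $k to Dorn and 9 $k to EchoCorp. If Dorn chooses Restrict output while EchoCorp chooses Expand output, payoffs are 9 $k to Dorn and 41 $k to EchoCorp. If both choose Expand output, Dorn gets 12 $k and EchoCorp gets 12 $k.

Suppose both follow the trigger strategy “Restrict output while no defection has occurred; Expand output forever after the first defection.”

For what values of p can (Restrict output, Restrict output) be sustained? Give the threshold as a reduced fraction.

With no time discounting, the continuation probability p plays the role of the discount factor.
Grim-trigger IC: 34/(1−p) ≥ 41 + 12p/(1−p) ⇒ p ≥ (41−34)/(41−12) = 7/29.

7/29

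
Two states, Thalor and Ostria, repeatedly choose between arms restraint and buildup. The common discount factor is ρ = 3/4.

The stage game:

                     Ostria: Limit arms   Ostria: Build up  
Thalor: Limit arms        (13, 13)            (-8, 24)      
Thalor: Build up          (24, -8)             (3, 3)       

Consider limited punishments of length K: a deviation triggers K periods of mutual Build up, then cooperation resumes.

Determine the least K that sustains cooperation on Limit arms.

2

No profitable deviation requires (13−3)(ρ+…+ρ^K) ≥ 24−13, i.e. ρ+…+ρ^K ≥ 11/10 ≈ 1.1000.
With ρ = 3/4, the partial sums are K=1: 0.7500, K=2: 1.3125.
K = 2 is the first length at which the sum reaches 1.1000.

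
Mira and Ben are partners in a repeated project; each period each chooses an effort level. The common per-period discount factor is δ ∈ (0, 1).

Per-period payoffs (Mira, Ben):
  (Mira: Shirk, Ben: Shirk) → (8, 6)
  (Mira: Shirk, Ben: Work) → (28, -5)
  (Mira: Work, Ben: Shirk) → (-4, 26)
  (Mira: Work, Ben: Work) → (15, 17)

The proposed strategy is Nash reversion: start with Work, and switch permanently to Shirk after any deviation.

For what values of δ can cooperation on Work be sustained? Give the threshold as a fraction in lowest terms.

Mira's threshold: (28−15)/(28−8) = 13/20.
Ben's threshold: (26−17)/(26−6) = 9/20.
13/20 > 9/20, so Mira binds and δ* = 13/20.

13/20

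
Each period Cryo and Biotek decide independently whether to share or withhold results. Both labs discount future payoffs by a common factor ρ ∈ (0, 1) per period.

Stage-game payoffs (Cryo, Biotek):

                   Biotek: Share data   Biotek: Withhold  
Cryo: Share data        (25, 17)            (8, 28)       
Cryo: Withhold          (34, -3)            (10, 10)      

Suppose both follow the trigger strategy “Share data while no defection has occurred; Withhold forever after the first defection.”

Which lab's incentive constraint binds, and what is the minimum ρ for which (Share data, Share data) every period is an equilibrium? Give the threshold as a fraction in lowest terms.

Biotek; ρ ≥ 11/18

Cryo: cooperation gives 25 each period; deviation gives 34 once then 10 forever.
  25/(1−ρ) ≥ 34 + 10ρ/(1−ρ) ⇒ ρ ≥ 9/24 = 3/8.
Biotek: cooperation gives 17 each period; deviation gives 28 once then 10 forever.
  ρ ≥ 11/18.
Both must hold, so the binding constraint is Biotek's: ρ ≥ 11/18.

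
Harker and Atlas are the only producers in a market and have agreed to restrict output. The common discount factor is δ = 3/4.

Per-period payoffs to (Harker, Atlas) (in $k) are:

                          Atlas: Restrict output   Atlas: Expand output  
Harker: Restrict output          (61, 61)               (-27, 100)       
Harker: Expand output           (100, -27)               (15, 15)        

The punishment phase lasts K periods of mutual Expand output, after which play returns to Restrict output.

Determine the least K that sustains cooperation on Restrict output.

2

No profitable deviation requires (61−15)(δ+…+δ^K) ≥ 100−61, i.e. δ+…+δ^K ≥ 39/46 ≈ 0.8478.
With δ = 3/4, the partial sums are K=1: 0.7500, K=2: 1.3125.
K = 2 is the first length at which the sum reaches 0.8478.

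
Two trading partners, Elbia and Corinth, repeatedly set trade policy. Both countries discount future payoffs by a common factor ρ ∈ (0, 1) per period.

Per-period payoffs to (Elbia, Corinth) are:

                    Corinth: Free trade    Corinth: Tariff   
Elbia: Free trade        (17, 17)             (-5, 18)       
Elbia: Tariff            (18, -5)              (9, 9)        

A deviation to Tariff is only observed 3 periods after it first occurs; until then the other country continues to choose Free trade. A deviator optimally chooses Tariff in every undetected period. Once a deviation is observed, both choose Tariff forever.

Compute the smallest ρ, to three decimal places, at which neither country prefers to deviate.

A deviator earns 18 for 3 periods, then 9 forever; cooperating earns 17 forever. Multiplying the IC by (1−ρ):
17 ≥ 18(1−ρ^3) + 9ρ^3, so 9·ρ^3 ≥ 1 and ρ^3 ≥ 1/9.
ρ ≥ (1/9)^(1/3) ≈ 0.481.

0.481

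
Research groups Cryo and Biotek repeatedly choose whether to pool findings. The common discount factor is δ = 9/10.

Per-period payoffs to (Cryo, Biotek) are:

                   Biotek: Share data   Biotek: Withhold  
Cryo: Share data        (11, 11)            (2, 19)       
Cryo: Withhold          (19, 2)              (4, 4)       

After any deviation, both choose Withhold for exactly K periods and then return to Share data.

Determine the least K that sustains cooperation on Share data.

Need Σ_{k=1}^{K} δ^k ≥ (19−11)/(11−4) = 1.1429 at δ = 9/10.
At K = 1 the sum is 0.9000 < 1.1429; at K = 2 it is 1.7100 ≥ 1.1429.
So the minimum punishment length is K = 2.

2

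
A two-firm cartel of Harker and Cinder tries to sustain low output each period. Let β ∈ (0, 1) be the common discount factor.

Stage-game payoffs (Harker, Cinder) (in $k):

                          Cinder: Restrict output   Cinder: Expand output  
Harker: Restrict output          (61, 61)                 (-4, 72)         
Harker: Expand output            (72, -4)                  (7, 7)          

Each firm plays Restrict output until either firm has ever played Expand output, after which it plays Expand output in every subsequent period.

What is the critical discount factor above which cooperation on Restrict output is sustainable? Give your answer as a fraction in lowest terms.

11/65

61/(1−β) ≥ 72 + 7β/(1−β)
61 ≥ 72 − 65β
β ≥ 11/65.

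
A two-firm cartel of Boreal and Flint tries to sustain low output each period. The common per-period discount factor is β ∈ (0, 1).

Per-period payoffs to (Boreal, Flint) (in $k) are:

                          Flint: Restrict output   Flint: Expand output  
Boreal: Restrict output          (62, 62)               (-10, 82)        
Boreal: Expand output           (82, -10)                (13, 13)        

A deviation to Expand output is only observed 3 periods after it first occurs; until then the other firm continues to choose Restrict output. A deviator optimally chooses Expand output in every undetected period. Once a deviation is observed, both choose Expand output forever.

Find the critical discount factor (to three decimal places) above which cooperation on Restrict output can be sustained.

The best deviation is to choose Expand output for all 3 undetected periods, earning 82 each, then 13 forever once detected.
Deviation value: 82(1−β^3)/(1−β) + 13β^3/(1−β); cooperation value: 62/(1−β).
IC: 62 ≥ 82(1−β^3) + 13β^3 = 82 − 69β^3.
So β^3 ≥ 20/69, giving β ≥ (20/69)^(1/3) ≈ 0.662.

0.662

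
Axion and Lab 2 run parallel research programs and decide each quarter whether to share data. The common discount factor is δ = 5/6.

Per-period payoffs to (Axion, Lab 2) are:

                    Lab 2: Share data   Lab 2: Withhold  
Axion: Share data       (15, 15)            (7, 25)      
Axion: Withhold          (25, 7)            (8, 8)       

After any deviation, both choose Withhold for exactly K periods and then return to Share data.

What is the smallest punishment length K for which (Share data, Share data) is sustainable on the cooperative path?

Need Σ_{k=1}^{K} δ^k ≥ (25−15)/(15−8) = 1.4286 at δ = 5/6.
At K = 1 the sum is 0.8333 < 1.4286; at K = 2 it is 1.5278 ≥ 1.4286.
So the minimum punishment length is K = 2.

2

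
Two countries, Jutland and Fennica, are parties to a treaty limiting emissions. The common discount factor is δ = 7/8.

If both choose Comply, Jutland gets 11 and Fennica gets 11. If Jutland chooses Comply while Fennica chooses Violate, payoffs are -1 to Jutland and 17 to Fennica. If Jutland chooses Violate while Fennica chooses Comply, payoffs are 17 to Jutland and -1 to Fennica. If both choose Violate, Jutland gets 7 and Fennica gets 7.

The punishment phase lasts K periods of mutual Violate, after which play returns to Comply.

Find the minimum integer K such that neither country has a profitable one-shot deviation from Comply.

2

IC: δ(1−δ^K)/(1−δ) ≥ (17−11)/(11−7) = 3/2.
With δ = 7/8: need 1 − δ^K ≥ 3/2·(1−7/8)/(7/8), i.e. δ^K ≤ 0.7857.
Since (7/8)^1 = 0.8750 and (7/8)^2 = 0.7656, the smallest such K is 2.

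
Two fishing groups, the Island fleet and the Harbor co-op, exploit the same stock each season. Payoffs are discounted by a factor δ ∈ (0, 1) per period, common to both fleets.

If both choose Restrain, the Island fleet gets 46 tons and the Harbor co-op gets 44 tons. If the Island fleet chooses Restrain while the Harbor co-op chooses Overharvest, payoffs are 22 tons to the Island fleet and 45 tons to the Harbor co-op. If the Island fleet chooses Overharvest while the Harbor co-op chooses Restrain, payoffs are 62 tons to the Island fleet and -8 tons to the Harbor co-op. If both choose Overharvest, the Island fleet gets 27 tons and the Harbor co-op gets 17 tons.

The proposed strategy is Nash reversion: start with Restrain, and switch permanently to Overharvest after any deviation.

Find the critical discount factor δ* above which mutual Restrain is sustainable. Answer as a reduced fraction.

the Island fleet: cooperation gives 46 each period; deviation gives 62 once then 27 forever.
  46/(1−δ) ≥ 62 + 27δ/(1−δ) ⇒ δ ≥ 16/35.
the Harbor co-op: cooperation gives 44 each period; deviation gives 45 once then 17 forever.
  δ ≥ 1/28.
Both must hold, so the binding constraint is the Island fleet's: δ ≥ 16/35.

16/35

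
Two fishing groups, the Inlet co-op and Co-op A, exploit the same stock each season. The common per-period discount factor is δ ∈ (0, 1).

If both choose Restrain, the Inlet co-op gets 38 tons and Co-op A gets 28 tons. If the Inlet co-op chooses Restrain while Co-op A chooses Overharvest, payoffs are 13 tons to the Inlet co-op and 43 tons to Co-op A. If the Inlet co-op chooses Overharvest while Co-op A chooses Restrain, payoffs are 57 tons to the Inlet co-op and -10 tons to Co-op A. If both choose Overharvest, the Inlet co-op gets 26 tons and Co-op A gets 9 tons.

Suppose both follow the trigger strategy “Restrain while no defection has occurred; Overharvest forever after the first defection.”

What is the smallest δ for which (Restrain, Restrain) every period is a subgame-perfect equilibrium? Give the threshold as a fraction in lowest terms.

19/31

the Inlet co-op: cooperation gives 38 each period; deviation gives 57 once then 26 forever.
  38/(1−δ) ≥ 57 + 26δ/(1−δ) ⇒ δ ≥ 19/31.
Co-op A: cooperation gives 28 each period; deviation gives 43 once then 9 forever.
  δ ≥ 15/34.
Both must hold, so the binding constraint is the Inlet co-op's: δ ≥ 19/31.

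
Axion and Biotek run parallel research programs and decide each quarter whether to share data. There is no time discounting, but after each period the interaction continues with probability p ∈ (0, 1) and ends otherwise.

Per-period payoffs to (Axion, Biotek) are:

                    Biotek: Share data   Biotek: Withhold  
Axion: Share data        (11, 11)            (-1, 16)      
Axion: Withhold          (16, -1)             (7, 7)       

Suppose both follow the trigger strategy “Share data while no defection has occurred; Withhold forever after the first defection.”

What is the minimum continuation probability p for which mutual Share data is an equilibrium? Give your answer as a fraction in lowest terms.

Expected cooperation value is 11 + p·11 + p²·11 + … = 11/(1−p); deviation gives 16 + p·7/(1−p).
11 ≥ 16(1−p) + 7p ⇒ 9p ≥ 5 ⇒ p ≥ 5/9.

5/9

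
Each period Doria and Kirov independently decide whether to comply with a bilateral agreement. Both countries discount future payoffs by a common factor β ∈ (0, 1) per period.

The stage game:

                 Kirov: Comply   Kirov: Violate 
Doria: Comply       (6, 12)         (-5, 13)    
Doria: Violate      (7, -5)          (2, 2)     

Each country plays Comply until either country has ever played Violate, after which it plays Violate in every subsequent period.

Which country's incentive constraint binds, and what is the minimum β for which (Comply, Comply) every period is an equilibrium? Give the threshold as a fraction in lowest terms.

Doria; β ≥ 1/5

For Doria: deviation gain 7−6 = 1, per-period punishment loss 6−2 = 4. IC gives β ≥ 1/5.
For Kirov: gain 1, loss 10 per period, so β ≥ 1/11.
The tighter constraint is Doria's, so cooperation needs β ≥ 1/5.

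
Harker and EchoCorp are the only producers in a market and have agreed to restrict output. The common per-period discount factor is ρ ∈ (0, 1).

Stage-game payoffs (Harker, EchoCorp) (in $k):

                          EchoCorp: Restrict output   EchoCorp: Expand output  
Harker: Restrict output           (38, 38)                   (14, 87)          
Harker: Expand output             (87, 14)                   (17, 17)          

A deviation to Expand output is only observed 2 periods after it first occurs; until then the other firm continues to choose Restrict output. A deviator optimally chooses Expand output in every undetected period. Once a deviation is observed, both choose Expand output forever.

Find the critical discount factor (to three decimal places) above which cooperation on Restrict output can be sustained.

0.837

A deviator earns 87 for 2 periods, then 17 forever; cooperating earns 38 forever. Multiplying the IC by (1−ρ):
38 ≥ 87(1−ρ^2) + 17ρ^2, so 70·ρ^2 ≥ 49 and ρ^2 ≥ 7/10.
ρ ≥ (7/10)^(1/2) ≈ 0.837.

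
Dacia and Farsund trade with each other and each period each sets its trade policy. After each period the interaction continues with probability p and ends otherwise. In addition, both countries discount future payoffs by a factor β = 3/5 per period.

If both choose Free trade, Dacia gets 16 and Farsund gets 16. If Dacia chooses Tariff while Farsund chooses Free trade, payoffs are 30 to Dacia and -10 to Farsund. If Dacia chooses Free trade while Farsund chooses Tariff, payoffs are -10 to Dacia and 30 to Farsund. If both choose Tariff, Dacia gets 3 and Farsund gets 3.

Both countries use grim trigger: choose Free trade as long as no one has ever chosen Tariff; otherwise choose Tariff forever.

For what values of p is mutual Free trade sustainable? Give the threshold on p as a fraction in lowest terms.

70/81

With continuation probability p and discount β, the effective per-period discount factor is βp.
Grim-trigger IC: βp ≥ (30−16)/(30−3) = 14/27.
So p ≥ (14/27)/(3/5) = 70/81.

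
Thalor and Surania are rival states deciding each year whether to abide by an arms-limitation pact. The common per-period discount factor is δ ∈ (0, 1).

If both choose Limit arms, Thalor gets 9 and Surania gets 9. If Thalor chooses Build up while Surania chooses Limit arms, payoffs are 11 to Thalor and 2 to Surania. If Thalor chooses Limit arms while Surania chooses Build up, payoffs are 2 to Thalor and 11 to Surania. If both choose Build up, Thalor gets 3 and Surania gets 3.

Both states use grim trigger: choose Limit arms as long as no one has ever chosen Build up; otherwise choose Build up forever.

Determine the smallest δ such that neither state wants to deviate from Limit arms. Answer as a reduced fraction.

1/4

9/(1−δ) ≥ 11 + 3δ/(1−δ)
9 ≥ 11 − 8δ
δ ≥ 2/8 = 1/4.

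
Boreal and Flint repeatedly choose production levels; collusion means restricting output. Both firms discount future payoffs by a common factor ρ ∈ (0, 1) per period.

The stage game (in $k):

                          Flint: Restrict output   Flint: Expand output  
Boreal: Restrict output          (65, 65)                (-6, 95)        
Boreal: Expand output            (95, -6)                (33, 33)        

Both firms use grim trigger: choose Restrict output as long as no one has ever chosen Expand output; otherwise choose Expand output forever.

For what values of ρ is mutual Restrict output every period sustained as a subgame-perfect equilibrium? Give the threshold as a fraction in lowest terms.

Under grim trigger the critical discount factor is (T−C)/(T−P) with T = 95, C = 65, P = 33.
ρ* = (95−65)/(95−33) = 30/62 = 15/31.

15/31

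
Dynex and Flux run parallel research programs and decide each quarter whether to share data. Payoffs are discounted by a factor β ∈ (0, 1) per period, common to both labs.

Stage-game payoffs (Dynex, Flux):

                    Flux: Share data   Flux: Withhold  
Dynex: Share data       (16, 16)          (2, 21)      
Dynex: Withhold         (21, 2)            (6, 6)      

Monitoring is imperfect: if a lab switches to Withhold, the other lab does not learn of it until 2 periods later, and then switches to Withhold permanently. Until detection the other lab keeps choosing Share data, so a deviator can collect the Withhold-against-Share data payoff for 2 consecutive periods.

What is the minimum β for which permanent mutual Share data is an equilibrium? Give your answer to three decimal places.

The best deviation is to choose Withhold for all 2 undetected periods, earning 21 each, then 6 forever once detected.
Deviation value: 21(1−β^2)/(1−β) + 6β^2/(1−β); cooperation value: 16/(1−β).
IC: 16 ≥ 21(1−β^2) + 6β^2 = 21 − 15β^2.
So β^2 ≥ 5/15 = 1/3, giving β ≥ (1/3)^(1/2) ≈ 0.577.

0.577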